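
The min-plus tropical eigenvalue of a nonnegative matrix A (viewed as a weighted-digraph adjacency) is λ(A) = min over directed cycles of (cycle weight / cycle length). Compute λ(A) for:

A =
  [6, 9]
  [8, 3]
λ(A) = 3

Enumerate directed cycles and compute their means (weight / length). Sample:
  cycle 0 → 0: weight = 6, length = 1, mean = 6/1 ≈ 6.000
  cycle 1 → 1: weight = 3, length = 1, mean = 3/1 ≈ 3.000
  cycle 0 → 1 → 0: weight = 17, length = 2, mean = 17/2 ≈ 8.500
  cycle 1 → 0 → 1: weight = 17, length = 2, mean = 17/2 ≈ 8.500
Minimum mean = 3.000, attained e.g. along the cycle 1 → 1 with weight 3 and length 1. So λ(A) = 3/1 = 3.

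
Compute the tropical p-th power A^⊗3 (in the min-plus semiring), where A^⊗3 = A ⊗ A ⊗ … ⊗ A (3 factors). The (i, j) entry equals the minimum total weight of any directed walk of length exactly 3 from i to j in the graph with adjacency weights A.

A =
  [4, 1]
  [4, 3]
A^⊗3 =
  [8, 6]
  [9, 8]

Each entry (A^⊗3)_ij equals the minimum over all length-3 walks i = v_0 → v_1 → … → v_3 = j of Σ_t A[v_t][v_{t+1}]. For example, for (i, j) = (0, 1) we minimise over 4 possible intermediate vertex sequences; the minimum is 6, attained along the walk 0 → 1 → 0 → 1.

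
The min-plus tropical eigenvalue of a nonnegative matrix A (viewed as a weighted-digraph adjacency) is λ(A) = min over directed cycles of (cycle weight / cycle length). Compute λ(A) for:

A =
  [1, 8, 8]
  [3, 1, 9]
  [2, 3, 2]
λ(A) = 1

Enumerate directed cycles and compute their means (weight / length). Sample:
  cycle 0 → 0: weight = 1, length = 1, mean = 1/1 ≈ 1.000
  cycle 1 → 1: weight = 1, length = 1, mean = 1/1 ≈ 1.000
  cycle 2 → 2: weight = 2, length = 1, mean = 2/1 ≈ 2.000
  cycle 0 → 1 → 0: weight = 11, length = 2, mean = 11/2 ≈ 5.500
  cycle 0 → 2 → 0: weight = 10, length = 2, mean = 10/2 ≈ 5.000
  cycle 1 → 0 → 1: weight = 11, length = 2, mean = 11/2 ≈ 5.500
Minimum mean = 1.000, attained e.g. along the cycle 0 → 0 with weight 1 and length 1. So λ(A) = 1/1 = 1.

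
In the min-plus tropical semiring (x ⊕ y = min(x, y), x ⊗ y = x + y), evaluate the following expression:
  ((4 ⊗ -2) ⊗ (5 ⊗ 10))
((4 ⊗ -2) ⊗ (5 ⊗ 10)) = 17

Expand innermost to outermost. Recall ⊕ takes the minimum of its arguments and ⊗ takes their sum. Working out the expression ((4 ⊗ -2) ⊗ (5 ⊗ 10)) gives 17.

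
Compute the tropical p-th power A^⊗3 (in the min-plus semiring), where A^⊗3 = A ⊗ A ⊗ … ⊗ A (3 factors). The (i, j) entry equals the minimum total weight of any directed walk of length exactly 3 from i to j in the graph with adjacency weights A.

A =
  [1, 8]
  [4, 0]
A^⊗3 =
  [3, 8]
  [4, 0]

Each entry (A^⊗3)_ij equals the minimum over all length-3 walks i = v_0 → v_1 → … → v_3 = j of Σ_t A[v_t][v_{t+1}]. For example, for (i, j) = (0, 1) we minimise over 4 possible intermediate vertex sequences; the minimum is 8, attained along the walk 0 → 1 → 1 → 1.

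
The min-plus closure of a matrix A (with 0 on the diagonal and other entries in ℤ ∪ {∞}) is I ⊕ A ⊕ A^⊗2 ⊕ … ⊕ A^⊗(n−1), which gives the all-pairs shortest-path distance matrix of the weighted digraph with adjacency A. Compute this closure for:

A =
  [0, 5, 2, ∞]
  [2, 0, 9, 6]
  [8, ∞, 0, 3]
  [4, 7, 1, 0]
Closure =
  [0, 5, 2, 5]
  [2, 0, 4, 6]
  [7, 10, 0, 3]
  [4, 7, 1, 0]

This is the Floyd-Warshall all-pairs shortest-path computation. For each intermediate vertex k = 0, 1, …, 3, update dist[i][j] ← min(dist[i][j], dist[i][k] + dist[k][j]). The final matrix gives, for each (i, j), the minimum total weight of any directed path from i to j (possibly empty when i = j).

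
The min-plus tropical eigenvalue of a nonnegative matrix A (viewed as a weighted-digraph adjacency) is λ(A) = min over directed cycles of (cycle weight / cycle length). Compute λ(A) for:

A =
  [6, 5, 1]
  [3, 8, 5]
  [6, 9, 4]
λ(A) = 7/2

Enumerate directed cycles and compute their means (weight / length). Sample:
  cycle 0 → 0: weight = 6, length = 1, mean = 6/1 ≈ 6.000
  cycle 1 → 1: weight = 8, length = 1, mean = 8/1 ≈ 8.000
  cycle 2 → 2: weight = 4, length = 1, mean = 4/1 ≈ 4.000
  cycle 0 → 1 → 0: weight = 8, length = 2, mean = 8/2 ≈ 4.000
  cycle 0 → 2 → 0: weight = 7, length = 2, mean = 7/2 ≈ 3.500
  cycle 1 → 0 → 1: weight = 8, length = 2, mean = 8/2 ≈ 4.000
Minimum mean = 3.500, attained e.g. along the cycle 0 → 2 → 0 with weight 7 and length 2. So λ(A) = 7/2 = 7/2.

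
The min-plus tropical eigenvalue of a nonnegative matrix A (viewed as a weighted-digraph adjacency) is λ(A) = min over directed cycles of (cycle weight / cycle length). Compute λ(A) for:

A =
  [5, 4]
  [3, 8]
λ(A) = 7/2

Enumerate directed cycles and compute their means (weight / length). Sample:
  cycle 0 → 0: weight = 5, length = 1, mean = 5/1 ≈ 5.000
  cycle 1 → 1: weight = 8, length = 1, mean = 8/1 ≈ 8.000
  cycle 0 → 1 → 0: weight = 7, length = 2, mean = 7/2 ≈ 3.500
  cycle 1 → 0 → 1: weight = 7, length = 2, mean = 7/2 ≈ 3.500
Minimum mean = 3.500, attained e.g. along the cycle 0 → 1 → 0 with weight 7 and length 2. So λ(A) = 7/2 = 7/2.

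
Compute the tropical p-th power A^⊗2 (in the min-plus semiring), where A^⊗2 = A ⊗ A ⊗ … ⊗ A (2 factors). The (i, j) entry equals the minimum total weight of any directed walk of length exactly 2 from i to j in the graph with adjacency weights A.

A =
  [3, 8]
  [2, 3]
A^⊗2 =
  [6, 11]
  [5, 6]

Each entry (A^⊗2)_ij equals the minimum over all length-2 walks i = v_0 → v_1 → … → v_2 = j of Σ_t A[v_t][v_{t+1}]. For example, for (i, j) = (0, 1) we minimise over 2 possible intermediate vertex sequences; the minimum is 11, attained along the walk 0 → 0 → 1.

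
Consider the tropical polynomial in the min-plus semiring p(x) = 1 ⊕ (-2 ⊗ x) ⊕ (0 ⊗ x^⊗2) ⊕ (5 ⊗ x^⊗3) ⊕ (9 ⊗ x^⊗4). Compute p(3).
p(3) = 1

A tropical monomial a ⊗ x^⊗i evaluates to a + i · x. Evaluating each term at x = 3:
  Term 0 contributes 1 + 0 · 3 = 1
  Term 1 contributes -2 + 1 · 3 = 1
  Term 2 contributes 0 + 2 · 3 = 6
  Term 3 contributes 5 + 3 · 3 = 14
  Term 4 contributes 9 + 4 · 3 = 21
p(3) = ⊕ of these = min[1, 1, 6, 14, 21] = 1.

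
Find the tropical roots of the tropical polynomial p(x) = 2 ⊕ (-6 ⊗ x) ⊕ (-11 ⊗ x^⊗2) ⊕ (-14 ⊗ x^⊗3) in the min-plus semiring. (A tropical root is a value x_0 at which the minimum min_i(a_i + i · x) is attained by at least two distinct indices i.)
Roots: {3, 5, 8}

Each tropical root is a break point of the lower envelope of the lines y = a_i + i · x (there are 4 lines, with slopes 0, 1, ..., 3). Only the lines that attain the minimum somewhere contribute to roots; other lines are dominated. Here the surviving (envelope) indices are i = 3, i = 2, i = 1, i = 0.
Intersections between consecutive envelope lines give the roots: for adjacent envelope indices i < j the intersection is x = (a_i − a_j) / (j − i). Reading off the sorted break points: {3, 5, 8}.
Verification: at each break x_0, at least two indices attain the minimum of min_i(a_i + i · x_0).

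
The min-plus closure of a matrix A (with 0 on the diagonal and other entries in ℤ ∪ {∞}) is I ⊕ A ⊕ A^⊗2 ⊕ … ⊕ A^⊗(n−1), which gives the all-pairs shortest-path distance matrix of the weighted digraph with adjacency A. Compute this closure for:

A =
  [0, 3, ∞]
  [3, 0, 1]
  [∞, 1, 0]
Closure =
  [0, 3, 4]
  [3, 0, 1]
  [4, 1, 0]

This is the Floyd-Warshall all-pairs shortest-path computation. For each intermediate vertex k = 0, 1, …, 2, update dist[i][j] ← min(dist[i][j], dist[i][k] + dist[k][j]). The final matrix gives, for each (i, j), the minimum total weight of any directed path from i to j (possibly empty when i = j).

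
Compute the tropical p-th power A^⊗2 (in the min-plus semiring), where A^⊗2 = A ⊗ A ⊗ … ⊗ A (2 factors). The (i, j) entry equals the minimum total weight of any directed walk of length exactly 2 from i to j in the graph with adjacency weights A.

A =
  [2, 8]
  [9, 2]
A^⊗2 =
  [4, 10]
  [11, 4]

Each entry (A^⊗2)_ij equals the minimum over all length-2 walks i = v_0 → v_1 → … → v_2 = j of Σ_t A[v_t][v_{t+1}]. For example, for (i, j) = (0, 1) we minimise over 2 possible intermediate vertex sequences; the minimum is 10, attained along the walk 0 → 0 → 1.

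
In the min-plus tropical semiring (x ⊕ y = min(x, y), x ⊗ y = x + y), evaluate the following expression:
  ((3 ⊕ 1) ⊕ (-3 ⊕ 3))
((3 ⊕ 1) ⊕ (-3 ⊕ 3)) = -3

Expand innermost to outermost. Recall ⊕ takes the minimum of its arguments and ⊗ takes their sum. Working out the expression ((3 ⊕ 1) ⊕ (-3 ⊕ 3)) gives -3.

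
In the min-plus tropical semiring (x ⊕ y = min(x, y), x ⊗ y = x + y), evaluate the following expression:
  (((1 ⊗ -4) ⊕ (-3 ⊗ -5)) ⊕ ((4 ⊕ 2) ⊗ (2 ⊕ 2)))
(((1 ⊗ -4) ⊕ (-3 ⊗ -5)) ⊕ ((4 ⊕ 2) ⊗ (2 ⊕ 2))) = -8

Expand innermost to outermost. Recall ⊕ takes the minimum of its arguments and ⊗ takes their sum. Working out the expression (((1 ⊗ -4) ⊕ (-3 ⊗ -5)) ⊕ ((4 ⊕ 2) ⊗ (2 ⊕ 2))) gives -8.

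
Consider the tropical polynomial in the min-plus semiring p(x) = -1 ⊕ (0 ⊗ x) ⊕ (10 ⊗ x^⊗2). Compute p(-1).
p(-1) = -1

A tropical monomial a ⊗ x^⊗i evaluates to a + i · x. Evaluating each term at x = -1:
  Term 0 contributes -1 + 0 · -1 = -1
  Term 1 contributes 0 + 1 · -1 = -1
  Term 2 contributes 10 + 2 · -1 = 8
p(-1) = ⊕ of these = min[-1, -1, 8] = -1.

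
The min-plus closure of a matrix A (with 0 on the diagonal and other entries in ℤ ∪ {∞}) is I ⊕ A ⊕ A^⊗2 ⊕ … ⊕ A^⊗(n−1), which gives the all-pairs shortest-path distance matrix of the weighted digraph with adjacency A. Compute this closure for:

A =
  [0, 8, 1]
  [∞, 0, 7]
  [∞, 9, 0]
Closure =
  [0, 8, 1]
  [∞, 0, 7]
  [∞, 9, 0]

This is the Floyd-Warshall all-pairs shortest-path computation. For each intermediate vertex k = 0, 1, …, 2, update dist[i][j] ← min(dist[i][j], dist[i][k] + dist[k][j]). The final matrix gives, for each (i, j), the minimum total weight of any directed path from i to j (possibly empty when i = j).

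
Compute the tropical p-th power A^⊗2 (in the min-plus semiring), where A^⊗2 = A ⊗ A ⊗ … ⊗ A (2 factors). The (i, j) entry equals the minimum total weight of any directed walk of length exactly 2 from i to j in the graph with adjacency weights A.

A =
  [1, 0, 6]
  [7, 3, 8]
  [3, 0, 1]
A^⊗2 =
  [2, 1, 7]
  [8, 6, 9]
  [4, 1, 2]

Each entry (A^⊗2)_ij equals the minimum over all length-2 walks i = v_0 → v_1 → … → v_2 = j of Σ_t A[v_t][v_{t+1}]. For example, for (i, j) = (0, 2) we minimise over 3 possible intermediate vertex sequences; the minimum is 7, attained along the walk 0 → 0 → 2.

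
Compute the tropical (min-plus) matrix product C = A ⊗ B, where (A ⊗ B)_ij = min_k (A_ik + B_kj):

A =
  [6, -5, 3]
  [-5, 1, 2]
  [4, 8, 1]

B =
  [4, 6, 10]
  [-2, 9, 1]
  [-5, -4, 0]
A ⊗ B =
  [-7, -1, -4]
  [-3, -2, 2]
  [-4, -3, 1]

Apply the min-plus product entry-by-entry:
  C[0][0] = min over k of (A[0][0] + B[0][0] = 6 + 4 = 10, A[0][1] + B[1][0] = -5 + -2 = -7, A[0][2] + B[2][0] = 3 + -5 = -2) = -7 (attained at k = 1)
  C[0][1] = min over k of (A[0][0] + B[0][1] = 6 + 6 = 12, A[0][1] + B[1][1] = -5 + 9 = 4, A[0][2] + B[2][1] = 3 + -4 = -1) = -1 (attained at k = 2)
  C[0][2] = min over k of (A[0][0] + B[0][2] = 6 + 10 = 16, A[0][1] + B[1][2] = -5 + 1 = -4, A[0][2] + B[2][2] = 3 + 0 = 3) = -4 (attained at k = 1)
  C[1][0] = min over k of (A[1][0] + B[0][0] = -5 + 4 = -1, A[1][1] + B[1][0] = 1 + -2 = -1, A[1][2] + B[2][0] = 2 + -5 = -3) = -3 (attained at k = 2)
  C[1][1] = min over k of (A[1][0] + B[0][1] = -5 + 6 = 1, A[1][1] + B[1][1] = 1 + 9 = 10, A[1][2] + B[2][1] = 2 + -4 = -2) = -2 (attained at k = 2)
  C[1][2] = min over k of (A[1][0] + B[0][2] = -5 + 10 = 5, A[1][1] + B[1][2] = 1 + 1 = 2, A[1][2] + B[2][2] = 2 + 0 = 2) = 2 (attained at k = 1)
  C[2][0] = min over k of (A[2][0] + B[0][0] = 4 + 4 = 8, A[2][1] + B[1][0] = 8 + -2 = 6, A[2][2] + B[2][0] = 1 + -5 = -4) = -4 (attained at k = 2)
  C[2][1] = min over k of (A[2][0] + B[0][1] = 4 + 6 = 10, A[2][1] + B[1][1] = 8 + 9 = 17, A[2][2] + B[2][1] = 1 + -4 = -3) = -3 (attained at k = 2)
  C[2][2] = min over k of (A[2][0] + B[0][2] = 4 + 10 = 14, A[2][1] + B[1][2] = 8 + 1 = 9, A[2][2] + B[2][2] = 1 + 0 = 1) = 1 (attained at k = 2)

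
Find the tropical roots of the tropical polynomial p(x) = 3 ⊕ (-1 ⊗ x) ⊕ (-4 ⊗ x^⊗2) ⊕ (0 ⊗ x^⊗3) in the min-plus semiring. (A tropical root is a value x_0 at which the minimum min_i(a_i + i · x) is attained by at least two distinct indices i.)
Roots: {-4, 3, 4}

Each tropical root is a break point of the lower envelope of the lines y = a_i + i · x (there are 4 lines, with slopes 0, 1, ..., 3). Only the lines that attain the minimum somewhere contribute to roots; other lines are dominated. Here the surviving (envelope) indices are i = 3, i = 2, i = 1, i = 0.
Intersections between consecutive envelope lines give the roots: for adjacent envelope indices i < j the intersection is x = (a_i − a_j) / (j − i). Reading off the sorted break points: {-4, 3, 4}.
Verification: at each break x_0, at least two indices attain the minimum of min_i(a_i + i · x_0).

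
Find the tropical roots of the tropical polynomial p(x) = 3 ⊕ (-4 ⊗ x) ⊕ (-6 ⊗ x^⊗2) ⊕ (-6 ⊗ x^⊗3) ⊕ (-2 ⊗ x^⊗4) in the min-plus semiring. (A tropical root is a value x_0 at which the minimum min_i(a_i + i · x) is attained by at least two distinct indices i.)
Roots: {-4, 0, 2, 7}

Each tropical root is a break point of the lower envelope of the lines y = a_i + i · x (there are 5 lines, with slopes 0, 1, ..., 4). Only the lines that attain the minimum somewhere contribute to roots; other lines are dominated. Here the surviving (envelope) indices are i = 4, i = 3, i = 2, i = 1, i = 0.
Intersections between consecutive envelope lines give the roots: for adjacent envelope indices i < j the intersection is x = (a_i − a_j) / (j − i). Reading off the sorted break points: {-4, 0, 2, 7}.
Verification: at each break x_0, at least two indices attain the minimum of min_i(a_i + i · x_0).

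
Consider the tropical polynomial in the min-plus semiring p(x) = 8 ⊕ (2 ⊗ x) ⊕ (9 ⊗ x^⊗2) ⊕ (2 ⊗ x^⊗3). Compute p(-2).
p(-2) = -4

A tropical monomial a ⊗ x^⊗i evaluates to a + i · x. Evaluating each term at x = -2:
  Term 0 contributes 8 + 0 · -2 = 8
  Term 1 contributes 2 + 1 · -2 = 0
  Term 2 contributes 9 + 2 · -2 = 5
  Term 3 contributes 2 + 3 · -2 = -4
p(-2) = ⊕ of these = min[8, 0, 5, -4] = -4.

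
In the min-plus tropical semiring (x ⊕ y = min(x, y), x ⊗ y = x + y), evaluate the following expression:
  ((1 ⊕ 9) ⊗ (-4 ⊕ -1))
((1 ⊕ 9) ⊗ (-4 ⊕ -1)) = -3

Expand innermost to outermost. Recall ⊕ takes the minimum of its arguments and ⊗ takes their sum. Working out the expression ((1 ⊕ 9) ⊗ (-4 ⊕ -1)) gives -3.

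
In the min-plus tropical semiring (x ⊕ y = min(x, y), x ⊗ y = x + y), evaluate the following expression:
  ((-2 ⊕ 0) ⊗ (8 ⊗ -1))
((-2 ⊕ 0) ⊗ (8 ⊗ -1)) = 5

Expand innermost to outermost. Recall ⊕ takes the minimum of its arguments and ⊗ takes their sum. Working out the expression ((-2 ⊕ 0) ⊗ (8 ⊗ -1)) gives 5.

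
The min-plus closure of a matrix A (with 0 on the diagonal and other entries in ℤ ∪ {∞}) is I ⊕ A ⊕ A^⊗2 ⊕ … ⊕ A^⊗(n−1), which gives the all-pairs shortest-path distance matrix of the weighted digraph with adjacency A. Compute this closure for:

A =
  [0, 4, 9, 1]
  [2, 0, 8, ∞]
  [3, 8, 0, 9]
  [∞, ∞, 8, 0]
Closure =
  [0, 4, 9, 1]
  [2, 0, 8, 3]
  [3, 7, 0, 4]
  [11, 15, 8, 0]

This is the Floyd-Warshall all-pairs shortest-path computation. For each intermediate vertex k = 0, 1, …, 3, update dist[i][j] ← min(dist[i][j], dist[i][k] + dist[k][j]). The final matrix gives, for each (i, j), the minimum total weight of any directed path from i to j (possibly empty when i = j).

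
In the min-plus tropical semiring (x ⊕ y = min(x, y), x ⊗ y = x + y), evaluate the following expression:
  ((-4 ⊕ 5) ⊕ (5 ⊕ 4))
((-4 ⊕ 5) ⊕ (5 ⊕ 4)) = -4

Expand innermost to outermost. Recall ⊕ takes the minimum of its arguments and ⊗ takes their sum. Working out the expression ((-4 ⊕ 5) ⊕ (5 ⊕ 4)) gives -4.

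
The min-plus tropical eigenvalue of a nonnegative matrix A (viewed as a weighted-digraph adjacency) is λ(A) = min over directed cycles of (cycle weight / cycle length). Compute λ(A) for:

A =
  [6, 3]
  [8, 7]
λ(A) = 11/2

Enumerate directed cycles and compute their means (weight / length). Sample:
  cycle 0 → 0: weight = 6, length = 1, mean = 6/1 ≈ 6.000
  cycle 1 → 1: weight = 7, length = 1, mean = 7/1 ≈ 7.000
  cycle 0 → 1 → 0: weight = 11, length = 2, mean = 11/2 ≈ 5.500
  cycle 1 → 0 → 1: weight = 11, length = 2, mean = 11/2 ≈ 5.500
Minimum mean = 5.500, attained e.g. along the cycle 0 → 1 → 0 with weight 11 and length 2. So λ(A) = 11/2 = 11/2.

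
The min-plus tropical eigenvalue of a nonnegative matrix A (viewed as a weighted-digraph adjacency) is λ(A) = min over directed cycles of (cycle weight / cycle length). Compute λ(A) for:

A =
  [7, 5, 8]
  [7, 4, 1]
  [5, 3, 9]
λ(A) = 2

Enumerate directed cycles and compute their means (weight / length). Sample:
  cycle 0 → 0: weight = 7, length = 1, mean = 7/1 ≈ 7.000
  cycle 1 → 1: weight = 4, length = 1, mean = 4/1 ≈ 4.000
  cycle 2 → 2: weight = 9, length = 1, mean = 9/1 ≈ 9.000
  cycle 0 → 1 → 0: weight = 12, length = 2, mean = 12/2 ≈ 6.000
  cycle 0 → 2 → 0: weight = 13, length = 2, mean = 13/2 ≈ 6.500
  cycle 1 → 0 → 1: weight = 12, length = 2, mean = 12/2 ≈ 6.000
Minimum mean = 2.000, attained e.g. along the cycle 1 → 2 → 1 with weight 4 and length 2. So λ(A) = 4/2 = 2.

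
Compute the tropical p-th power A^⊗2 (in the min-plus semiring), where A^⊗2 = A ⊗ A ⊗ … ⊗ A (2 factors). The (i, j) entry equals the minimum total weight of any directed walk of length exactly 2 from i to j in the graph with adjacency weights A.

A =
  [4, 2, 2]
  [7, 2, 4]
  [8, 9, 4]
A^⊗2 =
  [8, 4, 6]
  [9, 4, 6]
  [12, 10, 8]

Each entry (A^⊗2)_ij equals the minimum over all length-2 walks i = v_0 → v_1 → … → v_2 = j of Σ_t A[v_t][v_{t+1}]. For example, for (i, j) = (0, 2) we minimise over 3 possible intermediate vertex sequences; the minimum is 6, attained along the walk 0 → 0 → 2.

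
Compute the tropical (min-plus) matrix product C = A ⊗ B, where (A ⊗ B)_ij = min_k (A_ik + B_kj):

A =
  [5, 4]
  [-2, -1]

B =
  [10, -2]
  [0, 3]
A ⊗ B =
  [4, 3]
  [-1, -4]

Apply the min-plus product entry-by-entry:
  C[0][0] = min over k of (A[0][0] + B[0][0] = 5 + 10 = 15, A[0][1] + B[1][0] = 4 + 0 = 4) = 4 (attained at k = 1)
  C[0][1] = min over k of (A[0][0] + B[0][1] = 5 + -2 = 3, A[0][1] + B[1][1] = 4 + 3 = 7) = 3 (attained at k = 0)
  C[1][0] = min over k of (A[1][0] + B[0][0] = -2 + 10 = 8, A[1][1] + B[1][0] = -1 + 0 = -1) = -1 (attained at k = 1)
  C[1][1] = min over k of (A[1][0] + B[0][1] = -2 + -2 = -4, A[1][1] + B[1][1] = -1 + 3 = 2) = -4 (attained at k = 0)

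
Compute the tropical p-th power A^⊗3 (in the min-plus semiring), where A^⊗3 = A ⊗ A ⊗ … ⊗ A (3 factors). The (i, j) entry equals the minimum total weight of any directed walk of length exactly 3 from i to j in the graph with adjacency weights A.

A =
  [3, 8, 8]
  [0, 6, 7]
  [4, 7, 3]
A^⊗3 =
  [9, 14, 14]
  [6, 11, 11]
  [10, 13, 9]

Each entry (A^⊗3)_ij equals the minimum over all length-3 walks i = v_0 → v_1 → … → v_3 = j of Σ_t A[v_t][v_{t+1}]. For example, for (i, j) = (0, 2) we minimise over 9 possible intermediate vertex sequences; the minimum is 14, attained along the walk 0 → 0 → 0 → 2.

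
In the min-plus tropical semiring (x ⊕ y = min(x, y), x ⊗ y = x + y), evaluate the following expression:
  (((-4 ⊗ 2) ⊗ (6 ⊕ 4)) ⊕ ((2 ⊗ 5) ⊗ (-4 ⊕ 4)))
(((-4 ⊗ 2) ⊗ (6 ⊕ 4)) ⊕ ((2 ⊗ 5) ⊗ (-4 ⊕ 4))) = 2

Expand innermost to outermost. Recall ⊕ takes the minimum of its arguments and ⊗ takes their sum. Working out the expression (((-4 ⊗ 2) ⊗ (6 ⊕ 4)) ⊕ ((2 ⊗ 5) ⊗ (-4 ⊕ 4))) gives 2.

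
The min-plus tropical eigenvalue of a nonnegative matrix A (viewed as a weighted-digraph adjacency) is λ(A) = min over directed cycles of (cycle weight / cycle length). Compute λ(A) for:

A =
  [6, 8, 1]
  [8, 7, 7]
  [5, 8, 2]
λ(A) = 2

Enumerate directed cycles and compute their means (weight / length). Sample:
  cycle 0 → 0: weight = 6, length = 1, mean = 6/1 ≈ 6.000
  cycle 1 → 1: weight = 7, length = 1, mean = 7/1 ≈ 7.000
  cycle 2 → 2: weight = 2, length = 1, mean = 2/1 ≈ 2.000
  cycle 0 → 1 → 0: weight = 16, length = 2, mean = 16/2 ≈ 8.000
  cycle 0 → 2 → 0: weight = 6, length = 2, mean = 6/2 ≈ 3.000
  cycle 1 → 0 → 1: weight = 16, length = 2, mean = 16/2 ≈ 8.000
Minimum mean = 2.000, attained e.g. along the cycle 2 → 2 with weight 2 and length 1. So λ(A) = 2/1 = 2.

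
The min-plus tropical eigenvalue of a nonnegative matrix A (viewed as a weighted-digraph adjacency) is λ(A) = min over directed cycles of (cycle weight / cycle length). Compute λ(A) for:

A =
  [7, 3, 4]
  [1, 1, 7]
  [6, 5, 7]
λ(A) = 1

Enumerate directed cycles and compute their means (weight / length). Sample:
  cycle 0 → 0: weight = 7, length = 1, mean = 7/1 ≈ 7.000
  cycle 1 → 1: weight = 1, length = 1, mean = 1/1 ≈ 1.000
  cycle 2 → 2: weight = 7, length = 1, mean = 7/1 ≈ 7.000
  cycle 0 → 1 → 0: weight = 4, length = 2, mean = 4/2 ≈ 2.000
  cycle 0 → 2 → 0: weight = 10, length = 2, mean = 10/2 ≈ 5.000
  cycle 1 → 0 → 1: weight = 4, length = 2, mean = 4/2 ≈ 2.000
Minimum mean = 1.000, attained e.g. along the cycle 1 → 1 with weight 1 and length 1. So λ(A) = 1/1 = 1.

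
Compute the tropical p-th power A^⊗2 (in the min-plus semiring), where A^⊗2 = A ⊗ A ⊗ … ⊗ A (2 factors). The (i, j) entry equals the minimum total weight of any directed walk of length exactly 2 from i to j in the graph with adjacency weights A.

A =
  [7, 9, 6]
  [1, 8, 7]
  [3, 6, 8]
A^⊗2 =
  [9, 12, 13]
  [8, 10, 7]
  [7, 12, 9]

Each entry (A^⊗2)_ij equals the minimum over all length-2 walks i = v_0 → v_1 → … → v_2 = j of Σ_t A[v_t][v_{t+1}]. For example, for (i, j) = (0, 2) we minimise over 3 possible intermediate vertex sequences; the minimum is 13, attained along the walk 0 → 0 → 2.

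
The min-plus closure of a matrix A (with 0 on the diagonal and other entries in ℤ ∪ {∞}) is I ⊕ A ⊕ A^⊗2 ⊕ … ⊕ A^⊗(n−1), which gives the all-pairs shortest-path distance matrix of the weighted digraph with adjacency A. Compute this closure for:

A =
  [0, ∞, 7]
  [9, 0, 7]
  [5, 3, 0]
Closure =
  [0, 10, 7]
  [9, 0, 7]
  [5, 3, 0]

This is the Floyd-Warshall all-pairs shortest-path computation. For each intermediate vertex k = 0, 1, …, 2, update dist[i][j] ← min(dist[i][j], dist[i][k] + dist[k][j]). The final matrix gives, for each (i, j), the minimum total weight of any directed path from i to j (possibly empty when i = j).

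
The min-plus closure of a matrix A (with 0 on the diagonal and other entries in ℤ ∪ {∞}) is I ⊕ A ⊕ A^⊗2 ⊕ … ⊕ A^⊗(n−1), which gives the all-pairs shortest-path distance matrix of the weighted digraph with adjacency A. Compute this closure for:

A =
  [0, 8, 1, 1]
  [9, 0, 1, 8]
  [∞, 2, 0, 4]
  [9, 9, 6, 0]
Closure =
  [0, 3, 1, 1]
  [9, 0, 1, 5]
  [11, 2, 0, 4]
  [9, 8, 6, 0]

This is the Floyd-Warshall all-pairs shortest-path computation. For each intermediate vertex k = 0, 1, …, 3, update dist[i][j] ← min(dist[i][j], dist[i][k] + dist[k][j]). The final matrix gives, for each (i, j), the minimum total weight of any directed path from i to j (possibly empty when i = j).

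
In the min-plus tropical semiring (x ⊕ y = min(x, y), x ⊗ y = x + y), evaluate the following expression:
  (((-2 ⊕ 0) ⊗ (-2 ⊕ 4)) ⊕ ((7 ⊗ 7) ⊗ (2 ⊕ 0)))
(((-2 ⊕ 0) ⊗ (-2 ⊕ 4)) ⊕ ((7 ⊗ 7) ⊗ (2 ⊕ 0))) = -4

Expand innermost to outermost. Recall ⊕ takes the minimum of its arguments and ⊗ takes their sum. Working out the expression (((-2 ⊕ 0) ⊗ (-2 ⊕ 4)) ⊕ ((7 ⊗ 7) ⊗ (2 ⊕ 0))) gives -4.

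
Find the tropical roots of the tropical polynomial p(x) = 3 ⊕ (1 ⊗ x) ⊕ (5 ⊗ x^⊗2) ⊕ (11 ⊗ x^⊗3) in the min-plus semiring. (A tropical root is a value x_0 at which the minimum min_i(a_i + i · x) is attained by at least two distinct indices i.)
Roots: {-6, -4, 2}

Each tropical root is a break point of the lower envelope of the lines y = a_i + i · x (there are 4 lines, with slopes 0, 1, ..., 3). Only the lines that attain the minimum somewhere contribute to roots; other lines are dominated. Here the surviving (envelope) indices are i = 3, i = 2, i = 1, i = 0.
Intersections between consecutive envelope lines give the roots: for adjacent envelope indices i < j the intersection is x = (a_i − a_j) / (j − i). Reading off the sorted break points: {-6, -4, 2}.
Verification: at each break x_0, at least two indices attain the minimum of min_i(a_i + i · x_0).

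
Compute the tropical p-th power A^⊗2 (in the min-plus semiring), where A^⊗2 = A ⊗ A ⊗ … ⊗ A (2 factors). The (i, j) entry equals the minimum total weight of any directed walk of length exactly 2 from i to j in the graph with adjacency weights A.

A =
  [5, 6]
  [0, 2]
A^⊗2 =
  [6, 8]
  [2, 4]

Each entry (A^⊗2)_ij equals the minimum over all length-2 walks i = v_0 → v_1 → … → v_2 = j of Σ_t A[v_t][v_{t+1}]. For example, for (i, j) = (0, 1) we minimise over 2 possible intermediate vertex sequences; the minimum is 8, attained along the walk 0 → 1 → 1.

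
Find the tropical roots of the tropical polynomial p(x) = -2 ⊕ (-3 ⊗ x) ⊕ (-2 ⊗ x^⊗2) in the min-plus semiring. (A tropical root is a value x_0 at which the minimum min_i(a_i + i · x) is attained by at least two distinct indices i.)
Roots: {-1, 1}

Each tropical root is a break point of the lower envelope of the lines y = a_i + i · x (there are 3 lines, with slopes 0, 1, ..., 2). Only the lines that attain the minimum somewhere contribute to roots; other lines are dominated. Here the surviving (envelope) indices are i = 2, i = 1, i = 0.
Intersections between consecutive envelope lines give the roots: for adjacent envelope indices i < j the intersection is x = (a_i − a_j) / (j − i). Reading off the sorted break points: {-1, 1}.
Verification: at each break x_0, at least two indices attain the minimum of min_i(a_i + i · x_0).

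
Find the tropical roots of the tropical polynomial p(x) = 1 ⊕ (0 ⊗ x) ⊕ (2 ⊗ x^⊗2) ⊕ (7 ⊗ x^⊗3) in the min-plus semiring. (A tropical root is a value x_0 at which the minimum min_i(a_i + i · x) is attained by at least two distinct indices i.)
Roots: {-5, -2, 1}

Each tropical root is a break point of the lower envelope of the lines y = a_i + i · x (there are 4 lines, with slopes 0, 1, ..., 3). Only the lines that attain the minimum somewhere contribute to roots; other lines are dominated. Here the surviving (envelope) indices are i = 3, i = 2, i = 1, i = 0.
Intersections between consecutive envelope lines give the roots: for adjacent envelope indices i < j the intersection is x = (a_i − a_j) / (j − i). Reading off the sorted break points: {-5, -2, 1}.
Verification: at each break x_0, at least two indices attain the minimum of min_i(a_i + i · x_0).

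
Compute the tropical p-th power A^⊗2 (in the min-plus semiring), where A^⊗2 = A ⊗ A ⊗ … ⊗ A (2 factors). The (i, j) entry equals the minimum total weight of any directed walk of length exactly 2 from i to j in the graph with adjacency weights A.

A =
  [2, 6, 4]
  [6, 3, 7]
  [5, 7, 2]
A^⊗2 =
  [4, 8, 6]
  [8, 6, 9]
  [7, 9, 4]

Each entry (A^⊗2)_ij equals the minimum over all length-2 walks i = v_0 → v_1 → … → v_2 = j of Σ_t A[v_t][v_{t+1}]. For example, for (i, j) = (0, 2) we minimise over 3 possible intermediate vertex sequences; the minimum is 6, attained along the walk 0 → 0 → 2.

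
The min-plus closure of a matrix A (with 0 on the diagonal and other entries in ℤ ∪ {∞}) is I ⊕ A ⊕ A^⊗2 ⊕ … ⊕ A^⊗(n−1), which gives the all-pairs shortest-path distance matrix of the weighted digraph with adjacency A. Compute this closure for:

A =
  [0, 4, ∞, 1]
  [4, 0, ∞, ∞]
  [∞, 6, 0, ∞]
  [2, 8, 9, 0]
Closure =
  [0, 4, 10, 1]
  [4, 0, 14, 5]
  [10, 6, 0, 11]
  [2, 6, 9, 0]

This is the Floyd-Warshall all-pairs shortest-path computation. For each intermediate vertex k = 0, 1, …, 3, update dist[i][j] ← min(dist[i][j], dist[i][k] + dist[k][j]). The final matrix gives, for each (i, j), the minimum total weight of any directed path from i to j (possibly empty when i = j).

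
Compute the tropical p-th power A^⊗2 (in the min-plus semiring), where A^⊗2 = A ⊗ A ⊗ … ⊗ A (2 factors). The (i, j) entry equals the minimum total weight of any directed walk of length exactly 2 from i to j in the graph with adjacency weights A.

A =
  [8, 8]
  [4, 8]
A^⊗2 =
  [12, 16]
  [12, 12]

Each entry (A^⊗2)_ij equals the minimum over all length-2 walks i = v_0 → v_1 → … → v_2 = j of Σ_t A[v_t][v_{t+1}]. For example, for (i, j) = (0, 1) we minimise over 2 possible intermediate vertex sequences; the minimum is 16, attained along the walk 0 → 0 → 1.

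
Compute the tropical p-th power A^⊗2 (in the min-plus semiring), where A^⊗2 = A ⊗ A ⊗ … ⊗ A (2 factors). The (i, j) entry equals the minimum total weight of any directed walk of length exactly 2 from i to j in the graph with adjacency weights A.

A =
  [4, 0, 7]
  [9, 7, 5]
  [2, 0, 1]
A^⊗2 =
  [8, 4, 5]
  [7, 5, 6]
  [3, 1, 2]

Each entry (A^⊗2)_ij equals the minimum over all length-2 walks i = v_0 → v_1 → … → v_2 = j of Σ_t A[v_t][v_{t+1}]. For example, for (i, j) = (0, 2) we minimise over 3 possible intermediate vertex sequences; the minimum is 5, attained along the walk 0 → 1 → 2.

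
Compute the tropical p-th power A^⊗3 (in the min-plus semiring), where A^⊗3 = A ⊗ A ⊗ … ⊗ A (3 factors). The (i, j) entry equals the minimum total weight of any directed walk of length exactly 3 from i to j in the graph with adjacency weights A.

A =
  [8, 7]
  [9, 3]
A^⊗3 =
  [19, 13]
  [15, 9]

Each entry (A^⊗3)_ij equals the minimum over all length-3 walks i = v_0 → v_1 → … → v_3 = j of Σ_t A[v_t][v_{t+1}]. For example, for (i, j) = (0, 1) we minimise over 4 possible intermediate vertex sequences; the minimum is 13, attained along the walk 0 → 1 → 1 → 1.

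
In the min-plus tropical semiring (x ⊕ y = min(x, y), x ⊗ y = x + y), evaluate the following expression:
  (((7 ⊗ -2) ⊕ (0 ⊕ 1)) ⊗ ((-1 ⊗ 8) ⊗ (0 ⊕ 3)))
(((7 ⊗ -2) ⊕ (0 ⊕ 1)) ⊗ ((-1 ⊗ 8) ⊗ (0 ⊕ 3))) = 7

Expand innermost to outermost. Recall ⊕ takes the minimum of its arguments and ⊗ takes their sum. Working out the expression (((7 ⊗ -2) ⊕ (0 ⊕ 1)) ⊗ ((-1 ⊗ 8) ⊗ (0 ⊕ 3))) gives 7.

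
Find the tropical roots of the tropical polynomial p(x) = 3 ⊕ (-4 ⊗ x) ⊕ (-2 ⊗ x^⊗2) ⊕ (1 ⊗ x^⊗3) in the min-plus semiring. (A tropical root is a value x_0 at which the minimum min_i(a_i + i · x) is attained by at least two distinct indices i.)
Roots: {-3, -2, 7}

Each tropical root is a break point of the lower envelope of the lines y = a_i + i · x (there are 4 lines, with slopes 0, 1, ..., 3). Only the lines that attain the minimum somewhere contribute to roots; other lines are dominated. Here the surviving (envelope) indices are i = 3, i = 2, i = 1, i = 0.
Intersections between consecutive envelope lines give the roots: for adjacent envelope indices i < j the intersection is x = (a_i − a_j) / (j − i). Reading off the sorted break points: {-3, -2, 7}.
Verification: at each break x_0, at least two indices attain the minimum of min_i(a_i + i · x_0).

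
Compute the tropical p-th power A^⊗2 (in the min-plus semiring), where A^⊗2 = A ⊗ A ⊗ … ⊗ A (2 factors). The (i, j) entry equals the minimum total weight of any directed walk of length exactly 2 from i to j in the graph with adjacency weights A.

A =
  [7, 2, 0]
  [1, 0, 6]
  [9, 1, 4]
A^⊗2 =
  [3, 1, 4]
  [1, 0, 1]
  [2, 1, 7]

Each entry (A^⊗2)_ij equals the minimum over all length-2 walks i = v_0 → v_1 → … → v_2 = j of Σ_t A[v_t][v_{t+1}]. For example, for (i, j) = (0, 2) we minimise over 3 possible intermediate vertex sequences; the minimum is 4, attained along the walk 0 → 2 → 2.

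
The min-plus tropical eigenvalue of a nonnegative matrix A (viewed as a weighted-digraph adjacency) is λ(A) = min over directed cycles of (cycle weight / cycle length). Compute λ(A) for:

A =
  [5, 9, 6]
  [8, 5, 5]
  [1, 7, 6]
λ(A) = 7/2

Enumerate directed cycles and compute their means (weight / length). Sample:
  cycle 0 → 0: weight = 5, length = 1, mean = 5/1 ≈ 5.000
  cycle 1 → 1: weight = 5, length = 1, mean = 5/1 ≈ 5.000
  cycle 2 → 2: weight = 6, length = 1, mean = 6/1 ≈ 6.000
  cycle 0 → 1 → 0: weight = 17, length = 2, mean = 17/2 ≈ 8.500
  cycle 0 → 2 → 0: weight = 7, length = 2, mean = 7/2 ≈ 3.500
  cycle 1 → 0 → 1: weight = 17, length = 2, mean = 17/2 ≈ 8.500
Minimum mean = 3.500, attained e.g. along the cycle 0 → 2 → 0 with weight 7 and length 2. So λ(A) = 7/2 = 7/2.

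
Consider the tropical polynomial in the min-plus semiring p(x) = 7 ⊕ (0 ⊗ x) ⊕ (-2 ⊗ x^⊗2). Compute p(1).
p(1) = 0

A tropical monomial a ⊗ x^⊗i evaluates to a + i · x. Evaluating each term at x = 1:
  Term 0 contributes 7 + 0 · 1 = 7
  Term 1 contributes 0 + 1 · 1 = 1
  Term 2 contributes -2 + 2 · 1 = 0
p(1) = ⊕ of these = min[7, 1, 0] = 0.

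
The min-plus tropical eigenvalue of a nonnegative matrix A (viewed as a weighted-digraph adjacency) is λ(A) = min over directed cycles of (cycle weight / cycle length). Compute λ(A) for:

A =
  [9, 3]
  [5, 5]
λ(A) = 4

Enumerate directed cycles and compute their means (weight / length). Sample:
  cycle 0 → 0: weight = 9, length = 1, mean = 9/1 ≈ 9.000
  cycle 1 → 1: weight = 5, length = 1, mean = 5/1 ≈ 5.000
  cycle 0 → 1 → 0: weight = 8, length = 2, mean = 8/2 ≈ 4.000
  cycle 1 → 0 → 1: weight = 8, length = 2, mean = 8/2 ≈ 4.000
Minimum mean = 4.000, attained e.g. along the cycle 0 → 1 → 0 with weight 8 and length 2. So λ(A) = 8/2 = 4.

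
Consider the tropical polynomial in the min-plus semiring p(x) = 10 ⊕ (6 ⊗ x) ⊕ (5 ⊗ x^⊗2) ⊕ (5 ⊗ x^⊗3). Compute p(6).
p(6) = 10

A tropical monomial a ⊗ x^⊗i evaluates to a + i · x. Evaluating each term at x = 6:
  Term 0 contributes 10 + 0 · 6 = 10
  Term 1 contributes 6 + 1 · 6 = 12
  Term 2 contributes 5 + 2 · 6 = 17
  Term 3 contributes 5 + 3 · 6 = 23
p(6) = ⊕ of these = min[10, 12, 17, 23] = 10.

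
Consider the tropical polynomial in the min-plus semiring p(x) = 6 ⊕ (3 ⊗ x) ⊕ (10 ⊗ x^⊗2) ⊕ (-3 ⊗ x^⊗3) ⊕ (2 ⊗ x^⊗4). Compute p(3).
p(3) = 6

A tropical monomial a ⊗ x^⊗i evaluates to a + i · x. Evaluating each term at x = 3:
  Term 0 contributes 6 + 0 · 3 = 6
  Term 1 contributes 3 + 1 · 3 = 6
  Term 2 contributes 10 + 2 · 3 = 16
  Term 3 contributes -3 + 3 · 3 = 6
  Term 4 contributes 2 + 4 · 3 = 14
p(3) = ⊕ of these = min[6, 6, 16, 6, 14] = 6.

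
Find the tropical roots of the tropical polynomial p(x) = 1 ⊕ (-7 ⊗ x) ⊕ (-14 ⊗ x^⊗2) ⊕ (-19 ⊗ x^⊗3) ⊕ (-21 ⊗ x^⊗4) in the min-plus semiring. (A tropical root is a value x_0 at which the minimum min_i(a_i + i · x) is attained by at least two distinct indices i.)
Roots: {2, 5, 7, 8}

Each tropical root is a break point of the lower envelope of the lines y = a_i + i · x (there are 5 lines, with slopes 0, 1, ..., 4). Only the lines that attain the minimum somewhere contribute to roots; other lines are dominated. Here the surviving (envelope) indices are i = 4, i = 3, i = 2, i = 1, i = 0.
Intersections between consecutive envelope lines give the roots: for adjacent envelope indices i < j the intersection is x = (a_i − a_j) / (j − i). Reading off the sorted break points: {2, 5, 7, 8}.
Verification: at each break x_0, at least two indices attain the minimum of min_i(a_i + i · x_0).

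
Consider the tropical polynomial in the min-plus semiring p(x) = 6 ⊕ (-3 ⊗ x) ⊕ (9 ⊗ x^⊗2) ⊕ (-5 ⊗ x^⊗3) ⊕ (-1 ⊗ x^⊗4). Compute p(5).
p(5) = 2

A tropical monomial a ⊗ x^⊗i evaluates to a + i · x. Evaluating each term at x = 5:
  Term 0 contributes 6 + 0 · 5 = 6
  Term 1 contributes -3 + 1 · 5 = 2
  Term 2 contributes 9 + 2 · 5 = 19
  Term 3 contributes -5 + 3 · 5 = 10
  Term 4 contributes -1 + 4 · 5 = 19
p(5) = ⊕ of these = min[6, 2, 19, 10, 19] = 2.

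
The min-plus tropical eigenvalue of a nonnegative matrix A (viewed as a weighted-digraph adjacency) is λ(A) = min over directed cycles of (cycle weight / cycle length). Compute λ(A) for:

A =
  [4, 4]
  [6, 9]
λ(A) = 4

Enumerate directed cycles and compute their means (weight / length). Sample:
  cycle 0 → 0: weight = 4, length = 1, mean = 4/1 ≈ 4.000
  cycle 1 → 1: weight = 9, length = 1, mean = 9/1 ≈ 9.000
  cycle 0 → 1 → 0: weight = 10, length = 2, mean = 10/2 ≈ 5.000
  cycle 1 → 0 → 1: weight = 10, length = 2, mean = 10/2 ≈ 5.000
Minimum mean = 4.000, attained e.g. along the cycle 0 → 0 with weight 4 and length 1. So λ(A) = 4/1 = 4.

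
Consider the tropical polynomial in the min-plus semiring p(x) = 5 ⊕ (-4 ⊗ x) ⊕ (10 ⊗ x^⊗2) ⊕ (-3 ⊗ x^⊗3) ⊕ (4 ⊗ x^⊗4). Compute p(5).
p(5) = 1

A tropical monomial a ⊗ x^⊗i evaluates to a + i · x. Evaluating each term at x = 5:
  Term 0 contributes 5 + 0 · 5 = 5
  Term 1 contributes -4 + 1 · 5 = 1
  Term 2 contributes 10 + 2 · 5 = 20
  Term 3 contributes -3 + 3 · 5 = 12
  Term 4 contributes 4 + 4 · 5 = 24
p(5) = ⊕ of these = min[5, 1, 20, 12, 24] = 1.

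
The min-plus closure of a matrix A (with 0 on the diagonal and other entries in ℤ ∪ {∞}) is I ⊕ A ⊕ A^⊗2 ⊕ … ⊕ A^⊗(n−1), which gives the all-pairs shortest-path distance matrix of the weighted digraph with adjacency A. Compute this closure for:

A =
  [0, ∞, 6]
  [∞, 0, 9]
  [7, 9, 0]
Closure =
  [0, 15, 6]
  [16, 0, 9]
  [7, 9, 0]

This is the Floyd-Warshall all-pairs shortest-path computation. For each intermediate vertex k = 0, 1, …, 2, update dist[i][j] ← min(dist[i][j], dist[i][k] + dist[k][j]). The final matrix gives, for each (i, j), the minimum total weight of any directed path from i to j (possibly empty when i = j).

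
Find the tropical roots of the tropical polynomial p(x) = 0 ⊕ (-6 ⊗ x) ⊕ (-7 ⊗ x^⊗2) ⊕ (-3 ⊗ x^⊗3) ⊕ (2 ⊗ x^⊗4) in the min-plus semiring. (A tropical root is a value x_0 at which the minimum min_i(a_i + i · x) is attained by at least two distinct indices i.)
Roots: {-5, -4, 1, 6}

Each tropical root is a break point of the lower envelope of the lines y = a_i + i · x (there are 5 lines, with slopes 0, 1, ..., 4). Only the lines that attain the minimum somewhere contribute to roots; other lines are dominated. Here the surviving (envelope) indices are i = 4, i = 3, i = 2, i = 1, i = 0.
Intersections between consecutive envelope lines give the roots: for adjacent envelope indices i < j the intersection is x = (a_i − a_j) / (j − i). Reading off the sorted break points: {-5, -4, 1, 6}.
Verification: at each break x_0, at least two indices attain the minimum of min_i(a_i + i · x_0).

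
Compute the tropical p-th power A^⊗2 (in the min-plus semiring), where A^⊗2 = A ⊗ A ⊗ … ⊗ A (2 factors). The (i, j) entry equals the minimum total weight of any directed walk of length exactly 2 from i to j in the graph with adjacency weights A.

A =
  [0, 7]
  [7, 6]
A^⊗2 =
  [0, 7]
  [7, 12]

Each entry (A^⊗2)_ij equals the minimum over all length-2 walks i = v_0 → v_1 → … → v_2 = j of Σ_t A[v_t][v_{t+1}]. For example, for (i, j) = (0, 1) we minimise over 2 possible intermediate vertex sequences; the minimum is 7, attained along the walk 0 → 0 → 1.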